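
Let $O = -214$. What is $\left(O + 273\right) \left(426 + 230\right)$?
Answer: $38704$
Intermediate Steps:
$\left(O + 273\right) \left(426 + 230\right) = \left(-214 + 273\right) \left(426 + 230\right) = 59 \cdot 656 = 38704$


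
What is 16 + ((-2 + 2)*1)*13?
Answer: 16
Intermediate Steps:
16 + ((-2 + 2)*1)*13 = 16 + (0*1)*13 = 16 + 0*13 = 16 + 0 = 16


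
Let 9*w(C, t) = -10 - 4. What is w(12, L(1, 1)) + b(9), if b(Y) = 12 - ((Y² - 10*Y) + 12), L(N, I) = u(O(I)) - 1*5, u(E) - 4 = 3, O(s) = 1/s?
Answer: 67/9 ≈ 7.4444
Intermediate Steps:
u(E) = 7 (u(E) = 4 + 3 = 7)
L(N, I) = 2 (L(N, I) = 7 - 1*5 = 7 - 5 = 2)
w(C, t) = -14/9 (w(C, t) = (-10 - 4)/9 = (⅑)*(-14) = -14/9)
b(Y) = -Y² + 10*Y (b(Y) = 12 - (12 + Y² - 10*Y) = 12 + (-12 - Y² + 10*Y) = -Y² + 10*Y)
w(12, L(1, 1)) + b(9) = -14/9 + 9*(10 - 1*9) = -14/9 + 9*(10 - 9) = -14/9 + 9*1 = -14/9 + 9 = 67/9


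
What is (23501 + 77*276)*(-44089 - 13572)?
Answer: -2580502733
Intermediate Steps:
(23501 + 77*276)*(-44089 - 13572) = (23501 + 21252)*(-57661) = 44753*(-57661) = -2580502733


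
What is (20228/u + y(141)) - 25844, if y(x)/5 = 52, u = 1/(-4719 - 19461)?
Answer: -489138624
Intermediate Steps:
u = -1/24180 (u = 1/(-24180) = -1/24180 ≈ -4.1356e-5)
y(x) = 260 (y(x) = 5*52 = 260)
(20228/u + y(141)) - 25844 = (20228/(-1/24180) + 260) - 25844 = (20228*(-24180) + 260) - 25844 = (-489113040 + 260) - 25844 = -489112780 - 25844 = -489138624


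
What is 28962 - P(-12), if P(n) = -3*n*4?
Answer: 28818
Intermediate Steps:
P(n) = -12*n
28962 - P(-12) = 28962 - (-12)*(-12) = 28962 - 1*144 = 28962 - 144 = 28818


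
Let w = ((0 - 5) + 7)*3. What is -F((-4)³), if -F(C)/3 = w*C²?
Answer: 73728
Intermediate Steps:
w = 6 (w = (-5 + 7)*3 = 2*3 = 6)
F(C) = -18*C²
-F((-4)³) = -(-18)*((-4)³)² = -(-18)*(-64)² = -(-18)*4096 = -1*(-73728) = 73728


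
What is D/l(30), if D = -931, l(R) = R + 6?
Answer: -931/36 ≈ -25.861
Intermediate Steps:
l(R) = 6 + R
D/l(30) = -931/(6 + 30) = -931/36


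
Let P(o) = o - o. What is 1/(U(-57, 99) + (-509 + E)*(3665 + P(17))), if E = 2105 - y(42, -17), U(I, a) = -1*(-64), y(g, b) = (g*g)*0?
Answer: 1/5849404 ≈ 1.7096e-7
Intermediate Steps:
y(g, b) = 0 (y(g, b) = g²*0 = 0)
U(I, a) = 64
E = 2105 (E = 2105 - 1*0 = 2105 + 0 = 2105)
P(o) = 0
1/(U(-57, 99) + (-509 + E)*(3665 + P(17))) = 1/(64 + (-509 + 2105)*(3665 + 0)) = 1/(64 + 1596*3665) = 1/(64 + 5849340) = 1/5849404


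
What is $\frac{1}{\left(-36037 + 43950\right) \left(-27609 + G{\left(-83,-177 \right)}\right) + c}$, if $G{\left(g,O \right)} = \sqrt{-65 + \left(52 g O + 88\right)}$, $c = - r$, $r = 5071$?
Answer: $- \frac{218475088}{47683528599592349} - \frac{7913 \sqrt{763955}}{47683528599592349} \approx -4.7268 \cdot 10^{-9}$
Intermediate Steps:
$c = -5071$ ($c = \left(-1\right) 5071 = -5071$)
$G{\left(g,O \right)} = \sqrt{23 + 52 O g}$ ($G{\left(g,O \right)} = \sqrt{-65 + \left(52 O g + 88\right)} = \sqrt{-65 + \left(88 + 52 O g\right)} = \sqrt{23 + 52 O g}$)
$\frac{1}{\left(-36037 + 43950\right) \left(-27609 + G{\left(-83,-177 \right)}\right) + c} = \frac{1}{\left(-36037 + 43950\right) \left(-27609 + \sqrt{23 + 52 \left(-177\right) \left(-83\right)}\right) - 5071} = \frac{1}{7913 \left(-27609 + \sqrt{23 + 763932}\right) - 5071} = \frac{1}{7913 \left(-27609 + \sqrt{763955}\right) - 5071} = \frac{1}{\left(-218470017 + 7913 \sqrt{763955}\right) - 5071} = \frac{1}{-218475088 + 7913 \sqrt{763955}}$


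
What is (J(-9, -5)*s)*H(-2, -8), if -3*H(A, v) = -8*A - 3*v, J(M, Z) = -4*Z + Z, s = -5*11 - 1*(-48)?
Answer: 1400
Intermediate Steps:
s = -7 (s = -55 + 48 = -7)
J(M, Z) = -3*Z
H(A, v) = v + 8*A/3 (H(A, v) = -(-8*A - 3*v)/3 = v + 8*A/3)
(J(-9, -5)*s)*H(-2, -8) = (-3*(-5)*(-7))*(-8 + (8/3)*(-2)) = (15*(-7))*(-8 - 16/3) = -105*(-40/3) = 1400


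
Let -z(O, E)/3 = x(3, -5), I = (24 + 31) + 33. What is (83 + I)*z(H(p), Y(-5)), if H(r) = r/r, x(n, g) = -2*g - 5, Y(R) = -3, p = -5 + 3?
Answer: -2565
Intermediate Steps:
p = -2
I = 88 (I = 55 + 33 = 88)
x(n, g) = -5 - 2*g
H(r) = 1
z(O, E) = -15 (z(O, E) = -3*(-5 - 2*(-5)) = -3*(-5 + 10) = -3*5 = -15)
(83 + I)*z(H(p), Y(-5)) = (83 + 88)*(-15) = 171*(-15) = -2565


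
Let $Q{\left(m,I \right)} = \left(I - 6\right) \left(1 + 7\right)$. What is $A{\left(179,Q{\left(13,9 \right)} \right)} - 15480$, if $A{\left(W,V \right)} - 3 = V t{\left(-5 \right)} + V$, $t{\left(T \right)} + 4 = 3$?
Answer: $-15477$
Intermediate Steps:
$Q{\left(m,I \right)} = -48 + 8 I$ ($Q{\left(m,I \right)} = \left(-6 + I\right) 8 = -48 + 8 I$)
$t{\left(T \right)} = -1$ ($t{\left(T \right)} = -4 + 3 = -1$)
$A{\left(W,V \right)} = 3$ ($A{\left(W,V \right)} = 3 + \left(V \left(-1\right) + V\right) = 3 + \left(- V + V\right) = 3 + 0 = 3$)
$A{\left(179,Q{\left(13,9 \right)} \right)} - 15480 = 3 - 15480 = -15477$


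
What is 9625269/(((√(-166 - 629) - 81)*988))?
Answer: -259882263/2422576 - 3208423*I*√795/2422576 ≈ -107.28 - 37.342*I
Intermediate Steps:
9625269/(((√(-166 - 629) - 81)*988)) = 9625269/(((√(-795) - 81)*988)) = 9625269/(((I*√795 - 81)*988)) = 9625269/(((-81 + I*√795)*988)) = 9625269/(-80028 + 988*I*√795)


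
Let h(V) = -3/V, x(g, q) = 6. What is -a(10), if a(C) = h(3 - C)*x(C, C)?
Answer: -18/7 ≈ -2.5714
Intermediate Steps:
a(C) = -18/(3 - C) (a(C) = -3/(3 - C)*6 = -18/(3 - C))
-a(10) = -18/(-3 + 10) = -18/7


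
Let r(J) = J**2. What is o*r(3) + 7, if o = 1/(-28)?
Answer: 187/28 ≈ 6.6786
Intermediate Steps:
o = -1/28 ≈ -0.035714
o*r(3) + 7 = -1/28*3**2 + 7 = -1/28*9 + 7 = -9/28 + 7 = 187/28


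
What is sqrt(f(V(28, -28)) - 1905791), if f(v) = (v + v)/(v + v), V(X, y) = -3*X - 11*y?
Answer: I*sqrt(1905790) ≈ 1380.5*I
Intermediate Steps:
V(X, y) = -11*y - 3*X
f(v) = 1 (f(v) = (2*v)/((2*v)) = (2*v)*(1/(2*v)) = 1)
sqrt(f(V(28, -28)) - 1905791) = sqrt(1 - 1905791) = sqrt(-1905790) = I*sqrt(1905790)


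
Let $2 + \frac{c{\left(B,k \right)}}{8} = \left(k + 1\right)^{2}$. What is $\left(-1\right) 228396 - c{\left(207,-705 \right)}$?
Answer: $-4193308$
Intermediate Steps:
$c{\left(B,k \right)} = -16 + 8 \left(1 + k\right)^{2}$ ($c{\left(B,k \right)} = -16 + 8 \left(k + 1\right)^{2} = -16 + 8 \left(1 + k\right)^{2}$)
$\left(-1\right) 228396 - c{\left(207,-705 \right)} = \left(-1\right) 228396 - \left(-16 + 8 \left(1 - 705\right)^{2}\right) = -228396 - \left(-16 + 8 \left(-704\right)^{2}\right) = -228396 - \left(-16 + 8 \cdot 495616\right) = -228396 - \left(-16 + 3964928\right) = -228396 - 3964912 = -4193308$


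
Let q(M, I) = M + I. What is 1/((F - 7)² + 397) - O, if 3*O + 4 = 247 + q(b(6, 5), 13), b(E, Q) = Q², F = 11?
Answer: -116050/1239 ≈ -93.664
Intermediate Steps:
q(M, I) = I + M
O = 281/3 (O = -4/3 + (247 + (13 + 5²))/3 = -4/3 + (247 + (13 + 25))/3 = -4/3 + (247 + 38)/3 = -4/3 + (⅓)*285 = -4/3 + 95 = 281/3 ≈ 93.667)
1/((F - 7)² + 397) - O = 1/((11 - 7)² + 397) - 1*281/3 = 1/(4² + 397) - 281/3 = 1/(16 + 397) - 281/3 = 1/413 - 281/3 = -116050/1239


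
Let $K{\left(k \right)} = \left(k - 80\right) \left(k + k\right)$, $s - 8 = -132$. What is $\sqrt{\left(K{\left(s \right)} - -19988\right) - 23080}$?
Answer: $50 \sqrt{19} \approx 217.94$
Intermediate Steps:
$s = -124$ ($s = 8 - 132 = -124$)
$K{\left(k \right)} = 2 k \left(-80 + k\right)$ ($K{\left(k \right)} = \left(-80 + k\right) 2 k = 2 k \left(-80 + k\right)$)
$\sqrt{\left(K{\left(s \right)} - -19988\right) - 23080} = \sqrt{\left(2 \left(-124\right) \left(-80 - 124\right) - -19988\right) - 23080} = \sqrt{\left(2 \left(-124\right) \left(-204\right) + 19988\right) - 23080} = \sqrt{\left(50592 + 19988\right) - 23080} = \sqrt{70580 - 23080} = \sqrt{47500} = 50 \sqrt{19}$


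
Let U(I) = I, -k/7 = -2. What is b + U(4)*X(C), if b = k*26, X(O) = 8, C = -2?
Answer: 396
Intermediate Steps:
k = 14 (k = -7*(-2) = 14)
b = 364 (b = 14*26 = 364)
b + U(4)*X(C) = 364 + 4*8 = 364 + 32 = 396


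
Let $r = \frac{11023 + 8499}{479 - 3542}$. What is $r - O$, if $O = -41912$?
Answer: $\frac{128356934}{3063} \approx 41906.0$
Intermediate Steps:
$r = - \frac{19522}{3063}$ ($r = \frac{19522}{-3063} = 19522 \left(- \frac{1}{3063}\right) = - \frac{19522}{3063} \approx -6.3735$)
$r - O = - \frac{19522}{3063} - -41912 = - \frac{19522}{3063} + 41912 = \frac{128356934}{3063}$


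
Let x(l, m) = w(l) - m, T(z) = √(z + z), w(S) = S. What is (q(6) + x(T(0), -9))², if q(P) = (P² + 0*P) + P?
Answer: 2601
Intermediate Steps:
T(z) = √2*√z (T(z) = √(2*z) = √2*√z)
x(l, m) = l - m
q(P) = P + P² (q(P) = (P² + 0) + P = P² + P = P + P²)
(q(6) + x(T(0), -9))² = (6*(1 + 6) + (√2*√0 - 1*(-9)))² = (6*7 + (√2*0 + 9))² = (42 + (0 + 9))² = (42 + 9)² = 51² = 2601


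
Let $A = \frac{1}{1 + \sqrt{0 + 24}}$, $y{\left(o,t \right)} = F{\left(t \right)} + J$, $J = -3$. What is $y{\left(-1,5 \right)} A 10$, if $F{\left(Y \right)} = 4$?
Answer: $- \frac{10}{23} + \frac{20 \sqrt{6}}{23} \approx 1.6952$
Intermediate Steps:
$y{\left(o,t \right)} = 1$ ($y{\left(o,t \right)} = 4 - 3 = 1$)
$A = \frac{1}{1 + 2 \sqrt{6}}$ ($A = \frac{1}{1 + \sqrt{24}} = \frac{1}{1 + 2 \sqrt{6}} \approx 0.16952$)
$y{\left(-1,5 \right)} A 10 = 1 \left(- \frac{1}{23} + \frac{2 \sqrt{6}}{23}\right) 10 = \left(- \frac{1}{23} + \frac{2 \sqrt{6}}{23}\right) 10 = - \frac{10}{23} + \frac{20 \sqrt{6}}{23}$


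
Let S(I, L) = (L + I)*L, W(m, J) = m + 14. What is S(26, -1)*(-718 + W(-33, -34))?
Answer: 18425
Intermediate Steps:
W(m, J) = 14 + m
S(I, L) = L*(I + L) (S(I, L) = (I + L)*L = L*(I + L))
S(26, -1)*(-718 + W(-33, -34)) = (-(26 - 1))*(-718 + (14 - 33)) = (-1*25)*(-718 - 19) = -25*(-737) = 18425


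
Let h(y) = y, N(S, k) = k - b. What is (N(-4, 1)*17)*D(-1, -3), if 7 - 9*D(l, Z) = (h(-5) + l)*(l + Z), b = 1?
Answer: 0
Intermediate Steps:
N(S, k) = -1 + k (N(S, k) = k - 1*1 = k - 1 = -1 + k)
D(l, Z) = 7/9 - (-5 + l)*(Z + l)/9 (D(l, Z) = 7/9 - (-5 + l)*(l + Z)/9 = 7/9 - (-5 + l)*(Z + l)/9)
(N(-4, 1)*17)*D(-1, -3) = ((-1 + 1)*17)*(7/9 - 1/9*(-1)**2 + (5/9)*(-3) + (5/9)*(-1) - 1/9*(-3)*(-1)) = (0*17)*(7/9 - 1/9*1 - 5/3 - 5/9 - 1/3) = 0*(7/9 - 1/9 - 5/3 - 5/9 - 1/3) = 0*(-17/9) = 0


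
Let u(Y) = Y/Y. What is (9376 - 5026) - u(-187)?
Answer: 4349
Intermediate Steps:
u(Y) = 1
(9376 - 5026) - u(-187) = (9376 - 5026) - 1*1 = 4350 - 1 = 4349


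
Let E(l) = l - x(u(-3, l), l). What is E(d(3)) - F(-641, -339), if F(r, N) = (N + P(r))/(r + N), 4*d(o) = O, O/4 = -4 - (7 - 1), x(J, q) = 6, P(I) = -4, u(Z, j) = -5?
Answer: -327/20 ≈ -16.350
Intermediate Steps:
O = -40 (O = 4*(-4 - (7 - 1)) = 4*(-4 - 1*6) = 4*(-4 - 6) = 4*(-10) = -40)
d(o) = -10 (d(o) = (1/4)*(-40) = -10)
E(l) = -6 + l (E(l) = l - 1*6 = l - 6 = -6 + l)
F(r, N) = (-4 + N)/(N + r) (F(r, N) = (N - 4)/(r + N) = (-4 + N)/(N + r))
E(d(3)) - F(-641, -339) = (-6 - 10) - (-4 - 339)/(-339 - 641) = -16 - (-343)/(-980) = -16 - (-1)*(-343)/980 = -16 - 1*7/20 = -16 - 7/20 = -327/20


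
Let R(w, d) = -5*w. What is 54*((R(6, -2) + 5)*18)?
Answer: -24300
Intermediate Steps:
54*((R(6, -2) + 5)*18) = 54*((-5*6 + 5)*18) = 54*((-30 + 5)*18) = 54*(-25*18) = 54*(-450) = -24300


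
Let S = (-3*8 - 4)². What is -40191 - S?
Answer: -40975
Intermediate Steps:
S = 784 (S = (-24 - 4)² = (-28)² = 784)
-40191 - S = -40191 - 1*784 = -40191 - 784 = -40975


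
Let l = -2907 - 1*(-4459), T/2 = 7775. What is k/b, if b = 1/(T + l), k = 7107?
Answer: 121543914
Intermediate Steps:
T = 15550 (T = 2*7775 = 15550)
l = 1552 (l = -2907 + 4459 = 1552)
b = 1/17102 (b = 1/(15550 + 1552) = 1/17102 ≈ 5.8473e-5)
k/b = 7107/(1/17102) = 7107*17102 = 121543914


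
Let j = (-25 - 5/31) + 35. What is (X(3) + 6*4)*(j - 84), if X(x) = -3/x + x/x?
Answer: -55176/31 ≈ -1779.9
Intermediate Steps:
X(x) = 1 - 3/x (X(x) = -3/x + 1 = 1 - 3/x)
j = 305/31 (j = (-25 - 5*1/31) + 35 = (-25 - 5/31) + 35 = -780/31 + 35 = 305/31 ≈ 9.8387)
(X(3) + 6*4)*(j - 84) = ((-3 + 3)/3 + 6*4)*(305/31 - 84) = ((⅓)*0 + 24)*(-2299/31) = (0 + 24)*(-2299/31) = 24*(-2299/31) = -55176/31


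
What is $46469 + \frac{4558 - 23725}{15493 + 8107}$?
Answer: $\frac{1096649233}{23600} \approx 46468.0$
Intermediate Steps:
$46469 + \frac{4558 - 23725}{15493 + 8107} = 46469 - \frac{19167}{23600} = \frac{1096649233}{23600}$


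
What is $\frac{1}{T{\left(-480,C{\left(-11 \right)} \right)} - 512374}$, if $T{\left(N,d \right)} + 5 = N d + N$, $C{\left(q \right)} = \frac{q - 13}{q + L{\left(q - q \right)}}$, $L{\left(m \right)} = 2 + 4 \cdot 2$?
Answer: $- \frac{1}{524379} \approx -1.907 \cdot 10^{-6}$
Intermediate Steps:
$L{\left(m \right)} = 10$ ($L{\left(m \right)} = 2 + 8 = 10$)
$C{\left(q \right)} = \frac{-13 + q}{10 + q}$ ($C{\left(q \right)} = \frac{q - 13}{q + 10} = \frac{-13 + q}{10 + q}$)
$T{\left(N,d \right)} = -5 + N + N d$ ($T{\left(N,d \right)} = -5 + \left(N d + N\right) = -5 + \left(N + N d\right) = -5 + N + N d$)
$\frac{1}{T{\left(-480,C{\left(-11 \right)} \right)} - 512374} = \frac{1}{\left(-5 - 480 - 480 \frac{-13 - 11}{10 - 11}\right) - 512374} = \frac{1}{\left(-5 - 480 - 480 \frac{1}{-1} \left(-24\right)\right) - 512374} = \frac{1}{\left(-5 - 480 - 480 \left(\left(-1\right) \left(-24\right)\right)\right) - 512374} = \frac{1}{\left(-5 - 480 - 11520\right) - 512374} = \frac{1}{-12005 - 512374} = \frac{1}{-524379} = - \frac{1}{524379}$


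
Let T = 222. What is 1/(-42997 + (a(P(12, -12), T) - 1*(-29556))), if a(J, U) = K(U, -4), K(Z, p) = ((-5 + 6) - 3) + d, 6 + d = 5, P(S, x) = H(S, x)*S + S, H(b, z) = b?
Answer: -1/13444 ≈ -7.4383e-5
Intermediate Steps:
P(S, x) = S + S² (P(S, x) = S*S + S = S² + S = S + S²)
d = -1 (d = -6 + 5 = -1)
K(Z, p) = -3 (K(Z, p) = ((-5 + 6) - 3) - 1 = (1 - 3) - 1 = -2 - 1 = -3)
a(J, U) = -3
1/(-42997 + (a(P(12, -12), T) - 1*(-29556))) = 1/(-42997 + (-3 - 1*(-29556))) = 1/(-42997 + (-3 + 29556)) = 1/(-42997 + 29553) = 1/(-13444) = -1/13444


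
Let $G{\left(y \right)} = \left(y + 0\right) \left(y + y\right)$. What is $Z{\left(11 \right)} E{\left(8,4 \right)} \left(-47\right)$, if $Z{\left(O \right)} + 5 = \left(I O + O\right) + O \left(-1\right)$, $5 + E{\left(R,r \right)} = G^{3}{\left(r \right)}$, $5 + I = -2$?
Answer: $126268602$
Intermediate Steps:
$I = -7$ ($I = -5 - 2 = -7$)
$G{\left(y \right)} = 2 y^{2}$ ($G{\left(y \right)} = y 2 y = 2 y^{2}$)
$E{\left(R,r \right)} = -5 + 8 r^{6}$ ($E{\left(R,r \right)} = -5 + \left(2 r^{2}\right)^{3} = -5 + 8 r^{6}$)
$Z{\left(O \right)} = -5 - 7 O$ ($Z{\left(O \right)} = -5 + \left(\left(- 7 O + O\right) + O \left(-1\right)\right) = -5 - 7 O$)
$Z{\left(11 \right)} E{\left(8,4 \right)} \left(-47\right) = \left(-5 - 77\right) \left(-5 + 8 \cdot 4^{6}\right) \left(-47\right) = \left(-5 - 77\right) \left(-5 + 8 \cdot 4096\right) \left(-47\right) = - 82 \left(-5 + 32768\right) \left(-47\right) = \left(-82\right) 32763 \left(-47\right) = \left(-2686566\right) \left(-47\right) = 126268602$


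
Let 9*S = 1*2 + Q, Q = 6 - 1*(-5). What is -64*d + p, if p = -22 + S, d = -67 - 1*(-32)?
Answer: 19975/9 ≈ 2219.4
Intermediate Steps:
Q = 11 (Q = 6 + 5 = 11)
S = 13/9 (S = (1*2 + 11)/9 = (2 + 11)/9 = (1/9)*13 = 13/9 ≈ 1.4444)
d = -35 (d = -67 + 32 = -35)
p = -185/9 (p = -22 + 13/9 = -185/9 ≈ -20.556)
-64*d + p = -64*(-35) - 185/9 = 2240 - 185/9 = 19975/9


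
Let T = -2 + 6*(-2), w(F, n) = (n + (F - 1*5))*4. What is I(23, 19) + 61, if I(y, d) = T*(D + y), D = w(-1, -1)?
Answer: 131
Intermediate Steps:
w(F, n) = -20 + 4*F + 4*n (w(F, n) = (n + (F - 5))*4 = (n + (-5 + F))*4 = (-5 + F + n)*4 = -20 + 4*F + 4*n)
D = -28 (D = -20 + 4*(-1) + 4*(-1) = -20 - 4 - 4 = -28)
T = -14 (T = -2 - 12 = -14)
I(y, d) = 392 - 14*y (I(y, d) = -14*(-28 + y) = 392 - 14*y)
I(23, 19) + 61 = (392 - 14*23) + 61 = (392 - 322) + 61 = 70 + 61 = 131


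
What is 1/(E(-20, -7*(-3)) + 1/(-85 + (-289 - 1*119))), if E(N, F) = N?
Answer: -493/9861 ≈ -0.049995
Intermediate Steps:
1/(E(-20, -7*(-3)) + 1/(-85 + (-289 - 1*119))) = 1/(-20 + 1/(-85 + (-289 - 1*119))) = 1/(-20 + 1/(-85 + (-289 - 119))) = 1/(-20 + 1/(-85 - 408)) = 1/(-20 + 1/(-493)) = 1/(-20 - 1/493) = 1/(-9861/493) = -493/9861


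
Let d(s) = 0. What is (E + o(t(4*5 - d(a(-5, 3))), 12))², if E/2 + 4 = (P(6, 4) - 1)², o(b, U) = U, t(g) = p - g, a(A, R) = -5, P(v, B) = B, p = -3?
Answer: 484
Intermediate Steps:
t(g) = -3 - g
E = 10 (E = -8 + 2*(4 - 1)² = -8 + 2*3² = -8 + 2*9 = -8 + 18 = 10)
(E + o(t(4*5 - d(a(-5, 3))), 12))² = (10 + 12)² = 22² = 484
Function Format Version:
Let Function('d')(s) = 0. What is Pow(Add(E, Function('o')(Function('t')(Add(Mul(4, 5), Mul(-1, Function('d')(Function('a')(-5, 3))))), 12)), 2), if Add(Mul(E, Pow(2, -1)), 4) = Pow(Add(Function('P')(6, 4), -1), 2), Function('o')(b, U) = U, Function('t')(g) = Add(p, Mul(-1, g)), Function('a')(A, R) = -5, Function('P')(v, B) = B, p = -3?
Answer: 484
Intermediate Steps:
Function('t')(g) = Add(-3, Mul(-1, g))
E = 10 (E = Add(-8, Mul(2, Pow(Add(4, -1), 2))) = Add(-8, Mul(2, Pow(3, 2))) = Add(-8, Mul(2, 9)) = Add(-8, 18) = 10)
Pow(Add(E, Function('o')(Function('t')(Add(Mul(4, 5), Mul(-1, Function('d')(Function('a')(-5, 3))))), 12)), 2) = Pow(Add(10, 12), 2) = Pow(22, 2) = 484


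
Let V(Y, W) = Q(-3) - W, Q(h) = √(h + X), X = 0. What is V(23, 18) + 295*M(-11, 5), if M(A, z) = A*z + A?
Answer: -19488 + I*√3 ≈ -19488.0 + 1.732*I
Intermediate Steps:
M(A, z) = A + A*z
Q(h) = √h (Q(h) = √(h + 0) = √h)
V(Y, W) = -W + I*√3 (V(Y, W) = √(-3) - W = I*√3 - W = -W + I*√3)
V(23, 18) + 295*M(-11, 5) = (-1*18 + I*√3) + 295*(-11*(1 + 5)) = (-18 + I*√3) + 295*(-11*6) = (-18 + I*√3) + 295*(-66) = (-18 + I*√3) - 19470 = -19488 + I*√3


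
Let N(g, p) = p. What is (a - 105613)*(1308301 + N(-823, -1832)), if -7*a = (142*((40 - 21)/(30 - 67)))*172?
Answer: -35130573840459/259 ≈ -1.3564e+11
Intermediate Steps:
a = 464056/259 (a = -142*((40 - 21)/(30 - 67))*172/7 = -142*(19/(-37))*172/7 = -142*(19*(-1/37))*172/7 = -142*(-19/37)*172/7 = -(-2698)*172/259 = -⅐*(-464056/37) = 464056/259 ≈ 1791.7)
(a - 105613)*(1308301 + N(-823, -1832)) = (464056/259 - 105613)*(1308301 - 1832) = -26889711/259*1306469 = -35130573840459/259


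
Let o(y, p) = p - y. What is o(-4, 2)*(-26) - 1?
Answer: -157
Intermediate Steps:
o(-4, 2)*(-26) - 1 = (2 - 1*(-4))*(-26) - 1 = (2 + 4)*(-26) - 1 = 6*(-26) - 1 = -156 - 1 = -157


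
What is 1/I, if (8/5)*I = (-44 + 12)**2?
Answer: 1/640 ≈ 0.0015625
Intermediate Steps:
I = 640 (I = 5*(-44 + 12)**2/8 = (5/8)*(-32)**2 = (5/8)*1024 = 640)
1/I = 1/640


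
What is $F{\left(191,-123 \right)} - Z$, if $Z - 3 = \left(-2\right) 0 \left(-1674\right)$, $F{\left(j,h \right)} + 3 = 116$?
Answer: $110$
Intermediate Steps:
$F{\left(j,h \right)} = 113$ ($F{\left(j,h \right)} = -3 + 116 = 113$)
$Z = 3$ ($Z = 3 + \left(-2\right) 0 \left(-1674\right) = 3 + 0 \left(-1674\right) = 3 + 0 = 3$)
$F{\left(191,-123 \right)} - Z = 113 - 3 = 110$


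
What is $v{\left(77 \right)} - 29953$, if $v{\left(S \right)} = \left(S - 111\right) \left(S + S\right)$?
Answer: $-35189$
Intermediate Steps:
$v{\left(S \right)} = 2 S \left(-111 + S\right)$ ($v{\left(S \right)} = \left(-111 + S\right) 2 S = 2 S \left(-111 + S\right)$)
$v{\left(77 \right)} - 29953 = 2 \cdot 77 \left(-111 + 77\right) - 29953 = 2 \cdot 77 \left(-34\right) - 29953 = -5236 - 29953 = -35189$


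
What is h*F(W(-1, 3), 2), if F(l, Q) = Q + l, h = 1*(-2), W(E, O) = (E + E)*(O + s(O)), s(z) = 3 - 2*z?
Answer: -4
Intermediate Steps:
s(z) = 3 - 2*z
W(E, O) = 2*E*(3 - O) (W(E, O) = (E + E)*(O + (3 - 2*O)) = (2*E)*(3 - O) = 2*E*(3 - O))
h = -2
h*F(W(-1, 3), 2) = -2*(2 + 2*(-1)*(3 - 1*3)) = -2*(2 + 2*(-1)*(3 - 3)) = -2*(2 + 2*(-1)*0) = -2*(2 + 0) = -2*2 = -4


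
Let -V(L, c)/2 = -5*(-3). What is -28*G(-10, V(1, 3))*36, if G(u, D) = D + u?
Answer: 40320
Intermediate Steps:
V(L, c) = -30 (V(L, c) = -(-10)*(-3) = -2*15 = -30)
-28*G(-10, V(1, 3))*36 = -28*(-30 - 10)*36 = -28*(-40)*36 = 1120*36 = 40320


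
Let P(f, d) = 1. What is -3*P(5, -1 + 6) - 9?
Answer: -12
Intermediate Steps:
-3*P(5, -1 + 6) - 9 = -3*1 - 9 = -3 - 9 = -12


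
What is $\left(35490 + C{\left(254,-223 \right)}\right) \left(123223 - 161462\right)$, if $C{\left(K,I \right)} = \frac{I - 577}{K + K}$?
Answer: $- \frac{172344320170}{127} \approx -1.357 \cdot 10^{9}$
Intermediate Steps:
$C{\left(K,I \right)} = \frac{-577 + I}{2 K}$
$\left(35490 + C{\left(254,-223 \right)}\right) \left(123223 - 161462\right) = \left(35490 + \frac{-577 - 223}{2 \cdot 254}\right) \left(123223 - 161462\right) = \left(35490 + \frac{1}{2} \cdot \frac{1}{254} \left(-800\right)\right) \left(-38239\right) = \left(35490 - \frac{200}{127}\right) \left(-38239\right) = \frac{4507030}{127} \left(-38239\right) = - \frac{172344320170}{127}$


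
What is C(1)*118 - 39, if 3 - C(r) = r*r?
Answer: 197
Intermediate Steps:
C(r) = 3 - r² (C(r) = 3 - r*r = 3 - r²)
C(1)*118 - 39 = (3 - 1*1²)*118 - 39 = (3 - 1*1)*118 - 39 = (3 - 1)*118 - 39 = 2*118 - 39 = 236 - 39 = 197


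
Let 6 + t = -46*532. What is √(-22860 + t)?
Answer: I*√47338 ≈ 217.57*I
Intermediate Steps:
t = -24478 (t = -6 - 46*532 = -6 - 24472 = -24478)
√(-22860 + t) = √(-22860 - 24478) = √(-47338) = I*√47338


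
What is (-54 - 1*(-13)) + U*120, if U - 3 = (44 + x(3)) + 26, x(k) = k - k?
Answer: 8719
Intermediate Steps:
x(k) = 0
U = 73 (U = 3 + ((44 + 0) + 26) = 3 + (44 + 26) = 3 + 70 = 73)
(-54 - 1*(-13)) + U*120 = (-54 - 1*(-13)) + 73*120 = (-54 + 13) + 8760 = -41 + 8760 = 8719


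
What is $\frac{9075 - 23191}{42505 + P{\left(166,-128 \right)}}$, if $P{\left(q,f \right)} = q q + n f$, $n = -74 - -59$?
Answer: $- \frac{14116}{71981} \approx -0.19611$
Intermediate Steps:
$n = -15$ ($n = -74 + 59 = -15$)
$P{\left(q,f \right)} = q^{2} - 15 f$ ($P{\left(q,f \right)} = q q - 15 f = q^{2} - 15 f$)
$\frac{9075 - 23191}{42505 + P{\left(166,-128 \right)}} = \frac{9075 - 23191}{42505 - \left(-1920 - 166^{2}\right)} = - \frac{14116}{42505 + \left(27556 + 1920\right)} = - \frac{14116}{42505 + 29476} = - \frac{14116}{71981}$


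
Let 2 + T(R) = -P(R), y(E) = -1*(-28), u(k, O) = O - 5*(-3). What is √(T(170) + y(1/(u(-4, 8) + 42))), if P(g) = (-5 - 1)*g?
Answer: √1046 ≈ 32.342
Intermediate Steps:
P(g) = -6*g
u(k, O) = 15 + O (u(k, O) = O + 15 = 15 + O)
y(E) = 28
T(R) = -2 + 6*R (T(R) = -2 - (-6)*R = -2 + 6*R)
√(T(170) + y(1/(u(-4, 8) + 42))) = √((-2 + 6*170) + 28) = √((-2 + 1020) + 28) = √(1018 + 28) = √1046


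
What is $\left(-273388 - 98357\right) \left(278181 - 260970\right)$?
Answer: $-6398103195$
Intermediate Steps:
$\left(-273388 - 98357\right) \left(278181 - 260970\right) = \left(-371745\right) 17211 = -6398103195$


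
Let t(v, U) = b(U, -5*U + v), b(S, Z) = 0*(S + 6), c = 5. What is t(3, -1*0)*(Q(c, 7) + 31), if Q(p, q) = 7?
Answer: 0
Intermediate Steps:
b(S, Z) = 0 (b(S, Z) = 0*(6 + S) = 0)
t(v, U) = 0
t(3, -1*0)*(Q(c, 7) + 31) = 0*(7 + 31) = 0*38 = 0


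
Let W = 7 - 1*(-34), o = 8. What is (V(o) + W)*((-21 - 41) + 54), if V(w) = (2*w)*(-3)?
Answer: 56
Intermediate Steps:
W = 41 (W = 7 + 34 = 41)
V(w) = -6*w
(V(o) + W)*((-21 - 41) + 54) = (-6*8 + 41)*((-21 - 41) + 54) = (-48 + 41)*(-62 + 54) = -7*(-8) = 56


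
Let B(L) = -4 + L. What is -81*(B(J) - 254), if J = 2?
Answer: 20736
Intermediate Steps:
-81*(B(J) - 254) = -81*((-4 + 2) - 254) = -81*(-2 - 254) = -81*(-256) = 20736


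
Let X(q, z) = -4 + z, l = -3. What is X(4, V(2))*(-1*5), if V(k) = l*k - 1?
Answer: 55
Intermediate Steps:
V(k) = -1 - 3*k (V(k) = -3*k - 1 = -1 - 3*k)
X(4, V(2))*(-1*5) = (-4 + (-1 - 3*2))*(-1*5) = (-4 + (-1 - 6))*(-5) = (-4 - 7)*(-5) = -11*(-5) = 55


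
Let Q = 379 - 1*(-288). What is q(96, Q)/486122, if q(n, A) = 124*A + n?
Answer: 41402/243061 ≈ 0.17034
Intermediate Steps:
Q = 667 (Q = 379 + 288 = 667)
q(n, A) = n + 124*A
q(96, Q)/486122 = (96 + 124*667)/486122 = (96 + 82708)*(1/486122) = 82804*(1/486122) = 41402/243061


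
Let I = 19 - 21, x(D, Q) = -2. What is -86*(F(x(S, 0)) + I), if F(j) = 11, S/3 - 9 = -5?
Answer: -774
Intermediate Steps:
S = 12 (S = 27 + 3*(-5) = 27 - 15 = 12)
I = -2
-86*(F(x(S, 0)) + I) = -86*(11 - 2) = -86*9 = -774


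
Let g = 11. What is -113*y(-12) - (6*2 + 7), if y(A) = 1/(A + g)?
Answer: 94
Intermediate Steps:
y(A) = 1/(11 + A) (y(A) = 1/(A + 11) = 1/(11 + A))
-113*y(-12) - (6*2 + 7) = -113/(11 - 12) - (6*2 + 7) = -113/(-1) - (12 + 7) = -113*(-1) - 1*19 = 113 - 19 = 94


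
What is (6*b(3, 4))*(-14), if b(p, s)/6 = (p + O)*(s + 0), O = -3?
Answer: 0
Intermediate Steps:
b(p, s) = 6*s*(-3 + p) (b(p, s) = 6*((p - 3)*(s + 0)) = 6*((-3 + p)*s) = 6*(s*(-3 + p)) = 6*s*(-3 + p))
(6*b(3, 4))*(-14) = (6*(6*4*(-3 + 3)))*(-14) = (6*(6*4*0))*(-14) = (6*0)*(-14) = 0*(-14) = 0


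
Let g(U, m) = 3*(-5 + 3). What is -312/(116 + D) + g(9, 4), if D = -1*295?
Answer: -762/179 ≈ -4.2570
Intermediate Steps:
D = -295
g(U, m) = -6 (g(U, m) = 3*(-2) = -6)
-312/(116 + D) + g(9, 4) = -312/(116 - 295) - 6 = -312/(-179) - 6 = -312*(-1/179) - 6 = 312/179 - 6 = -762/179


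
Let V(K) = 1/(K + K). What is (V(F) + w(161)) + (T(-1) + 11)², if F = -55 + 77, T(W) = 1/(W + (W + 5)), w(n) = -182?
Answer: -21199/396 ≈ -53.533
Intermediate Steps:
T(W) = 1/(5 + 2*W) (T(W) = 1/(W + (5 + W)) = 1/(5 + 2*W))
F = 22
V(K) = 1/(2*K)
(V(F) + w(161)) + (T(-1) + 11)² = ((½)/22 - 182) + (1/(5 + 2*(-1)) + 11)² = ((½)*(1/22) - 182) + (1/(5 - 2) + 11)² = (1/44 - 182) + (1/3 + 11)² = -8007/44 + (⅓ + 11)² = -8007/44 + (34/3)² = -8007/44 + 1156/9 = -21199/396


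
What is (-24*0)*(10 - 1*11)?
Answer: 0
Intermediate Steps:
(-24*0)*(10 - 1*11) = (-6*0)*(10 - 11) = 0*(-1) = 0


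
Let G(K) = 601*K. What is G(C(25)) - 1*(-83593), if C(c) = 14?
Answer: 92007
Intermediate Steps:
G(C(25)) - 1*(-83593) = 601*14 - 1*(-83593) = 8414 + 83593 = 92007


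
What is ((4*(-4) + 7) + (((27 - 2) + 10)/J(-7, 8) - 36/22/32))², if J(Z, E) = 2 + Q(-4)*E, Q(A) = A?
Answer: 29106025/278784 ≈ 104.40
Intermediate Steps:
J(Z, E) = 2 - 4*E
((4*(-4) + 7) + (((27 - 2) + 10)/J(-7, 8) - 36/22/32))² = ((4*(-4) + 7) + (((27 - 2) + 10)/(2 - 4*8) - 36/22/32))² = ((-16 + 7) + ((25 + 10)/(2 - 32) - 36*1/22*(1/32)))² = (-9 + (35/(-30) - 18/11*1/32))² = (-9 + (35*(-1/30) - 9/176))² = (-9 + (-7/6 - 9/176))² = (-9 - 643/528)² = (-5395/528)² = 29106025/278784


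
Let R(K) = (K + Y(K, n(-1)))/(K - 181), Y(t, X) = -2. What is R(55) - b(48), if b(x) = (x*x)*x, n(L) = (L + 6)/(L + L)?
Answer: -13934645/126 ≈ -1.1059e+5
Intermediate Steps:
n(L) = (6 + L)/(2*L) (n(L) = (6 + L)/((2*L)) = (6 + L)*(1/(2*L)) = (6 + L)/(2*L))
R(K) = (-2 + K)/(-181 + K) (R(K) = (K - 2)/(K - 181) = (-2 + K)/(-181 + K))
b(x) = x³ (b(x) = x²*x = x³)
R(55) - b(48) = (-2 + 55)/(-181 + 55) - 1*48³ = 53/(-126) - 1*110592 = -1/126*53 - 110592 = -53/126 - 110592 = -13934645/126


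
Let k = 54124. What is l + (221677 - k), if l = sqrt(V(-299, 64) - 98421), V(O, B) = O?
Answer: 167553 + 4*I*sqrt(6170) ≈ 1.6755e+5 + 314.2*I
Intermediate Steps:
l = 4*I*sqrt(6170) (l = sqrt(-299 - 98421) = sqrt(-98720) = 4*I*sqrt(6170) ≈ 314.2*I)
l + (221677 - k) = 4*I*sqrt(6170) + (221677 - 1*54124) = 4*I*sqrt(6170) + (221677 - 54124) = 4*I*sqrt(6170) + 167553 = 167553 + 4*I*sqrt(6170)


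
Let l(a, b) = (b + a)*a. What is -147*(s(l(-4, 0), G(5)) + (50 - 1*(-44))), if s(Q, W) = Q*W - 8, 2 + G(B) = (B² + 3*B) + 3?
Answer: -109074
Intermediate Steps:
G(B) = 1 + B² + 3*B (G(B) = -2 + ((B² + 3*B) + 3) = -2 + (3 + B² + 3*B) = 1 + B² + 3*B)
l(a, b) = a*(a + b) (l(a, b) = (a + b)*a = a*(a + b))
s(Q, W) = -8 + Q*W
-147*(s(l(-4, 0), G(5)) + (50 - 1*(-44))) = -147*((-8 + (-4*(-4 + 0))*(1 + 5² + 3*5)) + (50 - 1*(-44))) = -147*((-8 + (-4*(-4))*(1 + 25 + 15)) + (50 + 44)) = -147*((-8 + 16*41) + 94) = -147*((-8 + 656) + 94) = -147*(648 + 94) = -147*742 = -109074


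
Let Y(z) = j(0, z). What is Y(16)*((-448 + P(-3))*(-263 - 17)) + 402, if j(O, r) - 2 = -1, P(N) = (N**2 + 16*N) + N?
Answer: 137602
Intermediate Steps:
P(N) = N**2 + 17*N
j(O, r) = 1 (j(O, r) = 2 - 1 = 1)
Y(z) = 1
Y(16)*((-448 + P(-3))*(-263 - 17)) + 402 = 1*((-448 - 3*(17 - 3))*(-263 - 17)) + 402 = 1*((-448 - 3*14)*(-280)) + 402 = 1*((-448 - 42)*(-280)) + 402 = 1*(-490*(-280)) + 402 = 1*137200 + 402 = 137200 + 402 = 137602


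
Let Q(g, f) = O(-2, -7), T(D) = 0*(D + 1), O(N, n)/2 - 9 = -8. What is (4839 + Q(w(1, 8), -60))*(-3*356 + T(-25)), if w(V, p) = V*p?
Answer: -5170188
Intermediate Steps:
O(N, n) = 2 (O(N, n) = 18 + 2*(-8) = 18 - 16 = 2)
T(D) = 0 (T(D) = 0*(1 + D) = 0)
Q(g, f) = 2
(4839 + Q(w(1, 8), -60))*(-3*356 + T(-25)) = (4839 + 2)*(-3*356 + 0) = 4841*(-1068 + 0) = 4841*(-1068) = -5170188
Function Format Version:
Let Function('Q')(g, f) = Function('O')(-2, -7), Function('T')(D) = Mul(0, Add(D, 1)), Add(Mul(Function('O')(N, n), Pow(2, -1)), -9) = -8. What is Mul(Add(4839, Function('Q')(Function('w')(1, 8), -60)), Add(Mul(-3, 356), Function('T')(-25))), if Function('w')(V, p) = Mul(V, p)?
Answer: -5170188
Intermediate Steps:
Function('O')(N, n) = 2 (Function('O')(N, n) = Add(18, Mul(2, -8)) = Add(18, -16) = 2)
Function('T')(D) = 0 (Function('T')(D) = Mul(0, Add(1, D)) = 0)
Function('Q')(g, f) = 2
Mul(Add(4839, Function('Q')(Function('w')(1, 8), -60)), Add(Mul(-3, 356), Function('T')(-25))) = Mul(Add(4839, 2), Add(Mul(-3, 356), 0)) = Mul(4841, Add(-1068, 0)) = Mul(4841, -1068) = -5170188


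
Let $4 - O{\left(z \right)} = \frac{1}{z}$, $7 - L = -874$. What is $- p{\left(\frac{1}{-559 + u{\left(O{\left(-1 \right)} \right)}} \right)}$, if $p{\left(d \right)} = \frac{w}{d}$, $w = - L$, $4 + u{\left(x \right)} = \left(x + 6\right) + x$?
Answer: $-481907$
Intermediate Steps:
$L = 881$ ($L = 7 - -874 = 7 + 874 = 881$)
$O{\left(z \right)} = 4 - \frac{1}{z}$
$u{\left(x \right)} = 2 + 2 x$ ($u{\left(x \right)} = -4 + \left(\left(x + 6\right) + x\right) = -4 + \left(\left(6 + x\right) + x\right) = -4 + \left(6 + 2 x\right) = 2 + 2 x$)
$w = -881$ ($w = \left(-1\right) 881 = -881$)
$p{\left(d \right)} = - \frac{881}{d}$
$- p{\left(\frac{1}{-559 + u{\left(O{\left(-1 \right)} \right)}} \right)} = - \frac{-881}{\frac{1}{-559 + \left(2 + 2 \left(4 - \frac{1}{-1}\right)\right)}} = - \frac{-881}{\frac{1}{-559 + \left(2 + 2 \left(4 - -1\right)\right)}} = - \frac{-881}{\frac{1}{-559 + \left(2 + 2 \left(4 + 1\right)\right)}} = - \frac{-881}{\frac{1}{-559 + \left(2 + 2 \cdot 5\right)}} = - \frac{-881}{\frac{1}{-559 + \left(2 + 10\right)}} = - \frac{-881}{\frac{1}{-559 + 12}} = - \frac{-881}{\frac{1}{-547}} = - \frac{-881}{- \frac{1}{547}} = - \left(-881\right) \left(-547\right) = \left(-1\right) 481907 = -481907$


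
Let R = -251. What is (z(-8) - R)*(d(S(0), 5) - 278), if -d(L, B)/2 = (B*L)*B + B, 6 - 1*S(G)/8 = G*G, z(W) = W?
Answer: -653184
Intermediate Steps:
S(G) = 48 - 8*G**2 (S(G) = 48 - 8*G*G = 48 - 8*G**2)
d(L, B) = -2*B - 2*L*B**2 (d(L, B) = -2*((B*L)*B + B) = -2*(L*B**2 + B) = -2*(B + L*B**2) = -2*B - 2*L*B**2)
(z(-8) - R)*(d(S(0), 5) - 278) = (-8 - 1*(-251))*(-2*5*(1 + 5*(48 - 8*0**2)) - 278) = (-8 + 251)*(-2*5*(1 + 5*(48 - 8*0)) - 278) = 243*(-2*5*(1 + 5*(48 + 0)) - 278) = 243*(-2*5*(1 + 5*48) - 278) = 243*(-2*5*(1 + 240) - 278) = 243*(-2*5*241 - 278) = 243*(-2410 - 278) = 243*(-2688) = -653184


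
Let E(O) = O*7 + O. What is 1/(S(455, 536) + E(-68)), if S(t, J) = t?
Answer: -1/89 ≈ -0.011236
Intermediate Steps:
E(O) = 8*O (E(O) = 7*O + O = 8*O)
1/(S(455, 536) + E(-68)) = 1/(455 + 8*(-68)) = 1/(455 - 544) = 1/(-89) = -1/89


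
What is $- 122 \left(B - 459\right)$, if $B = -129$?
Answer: $71736$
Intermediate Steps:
$- 122 \left(B - 459\right) = - 122 \left(-129 - 459\right) = \left(-122\right) \left(-588\right) = 71736$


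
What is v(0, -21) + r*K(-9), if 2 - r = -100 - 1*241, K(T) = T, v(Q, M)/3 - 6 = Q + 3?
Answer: -3060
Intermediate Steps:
v(Q, M) = 27 + 3*Q (v(Q, M) = 18 + 3*(Q + 3) = 18 + 3*(3 + Q) = 18 + (9 + 3*Q) = 27 + 3*Q)
r = 343 (r = 2 - (-100 - 1*241) = 2 - (-100 - 241) = 2 - 1*(-341) = 2 + 341 = 343)
v(0, -21) + r*K(-9) = (27 + 3*0) + 343*(-9) = (27 + 0) - 3087 = 27 - 3087 = -3060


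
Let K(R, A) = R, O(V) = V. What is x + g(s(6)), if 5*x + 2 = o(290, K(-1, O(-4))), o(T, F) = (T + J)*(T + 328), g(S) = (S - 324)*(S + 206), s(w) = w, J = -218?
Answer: -292586/5 ≈ -58517.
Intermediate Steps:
g(S) = (-324 + S)*(206 + S)
o(T, F) = (-218 + T)*(328 + T) (o(T, F) = (T - 218)*(T + 328) = (-218 + T)*(328 + T))
x = 44494/5 (x = -2/5 + (-71504 + 290**2 + 110*290)/5 = -2/5 + (-71504 + 84100 + 31900)/5 = -2/5 + (1/5)*44496 = -2/5 + 44496/5 = 44494/5 ≈ 8898.8)
x + g(s(6)) = 44494/5 + (-66744 + 6**2 - 118*6) = 44494/5 + (-66744 + 36 - 708) = 44494/5 - 67416 = -292586/5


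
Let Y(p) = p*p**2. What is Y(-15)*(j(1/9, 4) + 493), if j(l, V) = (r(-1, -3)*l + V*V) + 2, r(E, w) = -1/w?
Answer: -1724750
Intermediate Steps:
Y(p) = p**3
j(l, V) = 2 + V**2 + l/3 (j(l, V) = ((-1/(-3))*l + V*V) + 2 = ((-1*(-1/3))*l + V**2) + 2 = (l/3 + V**2) + 2 = (V**2 + l/3) + 2 = 2 + V**2 + l/3)
Y(-15)*(j(1/9, 4) + 493) = (-15)**3*((2 + 4**2 + (1/3)/9) + 493) = -3375*((2 + 16 + (1/3)*(1/9)) + 493) = -3375*((2 + 16 + 1/27) + 493) = -3375*(487/27 + 493) = -3375*13798/27 = -1724750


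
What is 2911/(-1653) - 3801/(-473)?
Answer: 4906150/781869 ≈ 6.2749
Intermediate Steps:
2911/(-1653) - 3801/(-473) = 2911*(-1/1653) - 3801*(-1/473) = -2911/1653 + 3801/473 = 4906150/781869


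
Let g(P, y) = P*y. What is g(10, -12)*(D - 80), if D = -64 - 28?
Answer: 20640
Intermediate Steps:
D = -92
g(10, -12)*(D - 80) = (10*(-12))*(-92 - 80) = -120*(-172) = 20640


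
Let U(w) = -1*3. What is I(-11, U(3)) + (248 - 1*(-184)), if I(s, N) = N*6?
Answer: 414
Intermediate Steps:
U(w) = -3
I(s, N) = 6*N
I(-11, U(3)) + (248 - 1*(-184)) = 6*(-3) + (248 - 1*(-184)) = -18 + (248 + 184) = -18 + 432 = 414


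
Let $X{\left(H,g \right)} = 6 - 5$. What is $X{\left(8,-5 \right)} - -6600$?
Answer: $6601$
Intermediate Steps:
$X{\left(H,g \right)} = 1$ ($X{\left(H,g \right)} = 6 - 5 = 1$)
$X{\left(8,-5 \right)} - -6600 = 1 - -6600 = 1 + 6600 = 6601$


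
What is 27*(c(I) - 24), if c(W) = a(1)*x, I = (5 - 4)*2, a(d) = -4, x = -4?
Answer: -216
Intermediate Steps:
I = 2 (I = 1*2 = 2)
c(W) = 16 (c(W) = -4*(-4) = 16)
27*(c(I) - 24) = 27*(16 - 24) = 27*(-8) = -216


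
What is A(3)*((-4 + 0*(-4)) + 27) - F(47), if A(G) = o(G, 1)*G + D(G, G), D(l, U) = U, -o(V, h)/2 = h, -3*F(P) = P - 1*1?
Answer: -161/3 ≈ -53.667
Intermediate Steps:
F(P) = 1/3 - P/3 (F(P) = -(P - 1*1)/3 = -(P - 1)/3 = -(-1 + P)/3 = 1/3 - P/3)
o(V, h) = -2*h
A(G) = -G (A(G) = (-2*1)*G + G = -2*G + G = -G)
A(3)*((-4 + 0*(-4)) + 27) - F(47) = (-1*3)*((-4 + 0*(-4)) + 27) - (1/3 - 1/3*47) = -3*((-4 + 0) + 27) - (1/3 - 47/3) = -3*(-4 + 27) - 1*(-46/3) = -3*23 + 46/3 = -69 + 46/3 = -161/3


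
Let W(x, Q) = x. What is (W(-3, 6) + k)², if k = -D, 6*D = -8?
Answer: 25/9 ≈ 2.7778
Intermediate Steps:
D = -4/3 (D = (⅙)*(-8) = -4/3 ≈ -1.3333)
k = 4/3 (k = -1*(-4/3) = 4/3 ≈ 1.3333)
(W(-3, 6) + k)² = (-3 + 4/3)² = (-5/3)² = 25/9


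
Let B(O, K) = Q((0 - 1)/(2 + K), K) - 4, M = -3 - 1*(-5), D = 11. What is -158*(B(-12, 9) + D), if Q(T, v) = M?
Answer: -1422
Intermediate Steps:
M = 2 (M = -3 + 5 = 2)
Q(T, v) = 2
B(O, K) = -2 (B(O, K) = 2 - 4 = -2)
-158*(B(-12, 9) + D) = -158*(-2 + 11) = -158*9 = -1422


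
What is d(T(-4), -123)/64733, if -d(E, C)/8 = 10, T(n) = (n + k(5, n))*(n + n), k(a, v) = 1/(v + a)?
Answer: -80/64733 ≈ -0.0012358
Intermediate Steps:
k(a, v) = 1/(a + v)
T(n) = 2*n*(n + 1/(5 + n)) (T(n) = (n + 1/(5 + n))*(n + n) = (n + 1/(5 + n))*(2*n) = 2*n*(n + 1/(5 + n)))
d(E, C) = -80 (d(E, C) = -8*10 = -80)
d(T(-4), -123)/64733 = -80/64733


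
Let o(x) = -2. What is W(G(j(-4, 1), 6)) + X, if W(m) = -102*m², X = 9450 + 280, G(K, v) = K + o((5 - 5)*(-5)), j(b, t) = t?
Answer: 9628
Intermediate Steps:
G(K, v) = -2 + K (G(K, v) = K - 2 = -2 + K)
X = 9730
W(G(j(-4, 1), 6)) + X = -102*(-2 + 1)² + 9730 = -102*(-1)² + 9730 = -102*1 + 9730 = -102 + 9730 = 9628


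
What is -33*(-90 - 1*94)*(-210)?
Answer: -1275120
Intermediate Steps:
-33*(-90 - 1*94)*(-210) = -33*(-90 - 94)*(-210) = -33*(-184)*(-210) = 6072*(-210) = -1275120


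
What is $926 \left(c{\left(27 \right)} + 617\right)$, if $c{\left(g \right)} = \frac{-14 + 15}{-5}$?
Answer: $\frac{2855784}{5} \approx 5.7116 \cdot 10^{5}$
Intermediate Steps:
$c{\left(g \right)} = - \frac{1}{5}$ ($c{\left(g \right)} = 1 \left(- \frac{1}{5}\right) = - \frac{1}{5}$)
$926 \left(c{\left(27 \right)} + 617\right) = 926 \left(- \frac{1}{5} + 617\right) = 926 \cdot \frac{3084}{5} = \frac{2855784}{5}$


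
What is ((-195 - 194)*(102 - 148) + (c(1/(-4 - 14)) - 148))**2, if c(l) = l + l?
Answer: 25508242369/81 ≈ 3.1492e+8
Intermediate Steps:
c(l) = 2*l
((-195 - 194)*(102 - 148) + (c(1/(-4 - 14)) - 148))**2 = ((-195 - 194)*(102 - 148) + (2/(-4 - 14) - 148))**2 = (-389*(-46) + (2/(-18) - 148))**2 = (17894 + (2*(-1/18) - 148))**2 = (17894 + (-1/9 - 148))**2 = (17894 - 1333/9)**2 = (159713/9)**2 = 25508242369/81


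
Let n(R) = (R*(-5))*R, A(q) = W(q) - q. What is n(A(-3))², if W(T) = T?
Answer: 0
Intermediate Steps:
A(q) = 0 (A(q) = q - q = 0)
n(R) = -5*R² (n(R) = (-5*R)*R = -5*R²)
n(A(-3))² = (-5*0²)² = (-5*0)² = 0² = 0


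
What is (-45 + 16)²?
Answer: 841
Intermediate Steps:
(-45 + 16)² = (-29)² = 841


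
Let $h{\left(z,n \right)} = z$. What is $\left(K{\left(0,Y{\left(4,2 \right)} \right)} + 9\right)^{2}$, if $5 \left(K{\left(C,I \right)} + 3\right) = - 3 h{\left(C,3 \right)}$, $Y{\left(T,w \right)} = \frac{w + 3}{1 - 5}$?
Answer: $36$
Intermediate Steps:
$Y{\left(T,w \right)} = - \frac{3}{4} - \frac{w}{4}$ ($Y{\left(T,w \right)} = \frac{3 + w}{-4} = \left(3 + w\right) \left(- \frac{1}{4}\right) = - \frac{3}{4} - \frac{w}{4}$)
$K{\left(C,I \right)} = -3 - \frac{3 C}{5}$ ($K{\left(C,I \right)} = -3 + \frac{\left(-3\right) C}{5} = -3 - \frac{3 C}{5}$)
$\left(K{\left(0,Y{\left(4,2 \right)} \right)} + 9\right)^{2} = \left(\left(-3 - 0\right) + 9\right)^{2} = \left(\left(-3 + 0\right) + 9\right)^{2} = \left(-3 + 9\right)^{2} = 6^{2} = 36$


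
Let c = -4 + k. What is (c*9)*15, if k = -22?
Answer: -3510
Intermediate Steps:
c = -26 (c = -4 - 22 = -26)
(c*9)*15 = -26*9*15 = -234*15 = -3510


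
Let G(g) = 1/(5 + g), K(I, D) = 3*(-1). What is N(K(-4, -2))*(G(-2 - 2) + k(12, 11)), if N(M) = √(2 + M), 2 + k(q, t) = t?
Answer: 10*I ≈ 10.0*I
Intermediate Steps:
K(I, D) = -3
k(q, t) = -2 + t
N(K(-4, -2))*(G(-2 - 2) + k(12, 11)) = √(2 - 3)*(1/(5 + (-2 - 2)) + (-2 + 11)) = √(-1)*(1/(5 - 4) + 9) = I*(1/1 + 9) = I*(1 + 9) = I*10 = 10*I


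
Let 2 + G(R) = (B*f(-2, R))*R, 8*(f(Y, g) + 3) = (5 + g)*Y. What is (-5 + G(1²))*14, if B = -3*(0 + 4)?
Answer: 658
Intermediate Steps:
B = -12 (B = -3*4 = -12)
f(Y, g) = -3 + Y*(5 + g)/8 (f(Y, g) = -3 + ((5 + g)*Y)/8 = -3 + (Y*(5 + g))/8 = -3 + Y*(5 + g)/8)
G(R) = -2 + R*(51 + 3*R) (G(R) = -2 + (-12*(-3 + (5/8)*(-2) + (⅛)*(-2)*R))*R = -2 + (-12*(-3 - 5/4 - R/4))*R = -2 + (-12*(-17/4 - R/4))*R = -2 + (51 + 3*R)*R = -2 + R*(51 + 3*R))
(-5 + G(1²))*14 = (-5 + (-2 + 3*1²*(17 + 1²)))*14 = (-5 + (-2 + 3*1*(17 + 1)))*14 = (-5 + (-2 + 3*1*18))*14 = (-5 + (-2 + 54))*14 = (-5 + 52)*14 = 47*14 = 658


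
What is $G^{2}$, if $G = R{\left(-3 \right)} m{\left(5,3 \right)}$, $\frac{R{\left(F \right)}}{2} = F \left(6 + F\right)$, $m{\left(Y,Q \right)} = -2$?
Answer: $1296$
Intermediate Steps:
$R{\left(F \right)} = 2 F \left(6 + F\right)$
$G = 36$ ($G = 2 \left(-3\right) \left(6 - 3\right) \left(-2\right) = 2 \left(-3\right) 3 \left(-2\right) = \left(-18\right) \left(-2\right) = 36$)
$G^{2} = 36^{2} = 1296$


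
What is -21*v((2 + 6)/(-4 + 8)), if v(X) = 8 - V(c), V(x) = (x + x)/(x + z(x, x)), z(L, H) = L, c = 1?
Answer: -147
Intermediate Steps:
V(x) = 1 (V(x) = (x + x)/(x + x) = (2*x)/((2*x)) = (2*x)*(1/(2*x)) = 1)
v(X) = 7 (v(X) = 8 - 1*1 = 8 - 1 = 7)
-21*v((2 + 6)/(-4 + 8)) = -21*7 = -147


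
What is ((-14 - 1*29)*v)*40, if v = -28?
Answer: 48160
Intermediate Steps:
((-14 - 1*29)*v)*40 = ((-14 - 1*29)*(-28))*40 = ((-14 - 29)*(-28))*40 = -43*(-28)*40 = 1204*40 = 48160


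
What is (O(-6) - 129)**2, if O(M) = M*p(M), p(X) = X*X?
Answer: 119025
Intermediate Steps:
p(X) = X**2
O(M) = M**3 (O(M) = M*M**2 = M**3)
(O(-6) - 129)**2 = ((-6)**3 - 129)**2 = (-216 - 129)**2 = (-345)**2 = 119025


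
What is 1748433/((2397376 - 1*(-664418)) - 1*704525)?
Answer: 1748433/2357269 ≈ 0.74172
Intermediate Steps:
1748433/((2397376 - 1*(-664418)) - 1*704525) = 1748433/((2397376 + 664418) - 704525) = 1748433/(3061794 - 704525) = 1748433/2357269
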